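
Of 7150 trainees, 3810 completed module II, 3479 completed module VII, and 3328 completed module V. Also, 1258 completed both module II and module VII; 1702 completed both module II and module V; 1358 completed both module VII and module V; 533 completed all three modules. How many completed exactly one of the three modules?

|exactly one| = 3810 + 3479 + 3328 − 2·1258 − 2·1702 − 2·1358 + 3·533 = 3580

3580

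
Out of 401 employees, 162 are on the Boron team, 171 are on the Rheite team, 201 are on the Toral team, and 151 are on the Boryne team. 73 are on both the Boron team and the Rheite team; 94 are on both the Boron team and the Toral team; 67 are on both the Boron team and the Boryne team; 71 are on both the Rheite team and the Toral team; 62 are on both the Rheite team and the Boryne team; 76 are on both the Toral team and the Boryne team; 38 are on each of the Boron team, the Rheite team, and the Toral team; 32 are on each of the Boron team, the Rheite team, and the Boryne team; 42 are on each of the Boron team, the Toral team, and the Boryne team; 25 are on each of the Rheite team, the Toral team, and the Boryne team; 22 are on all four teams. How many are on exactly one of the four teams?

122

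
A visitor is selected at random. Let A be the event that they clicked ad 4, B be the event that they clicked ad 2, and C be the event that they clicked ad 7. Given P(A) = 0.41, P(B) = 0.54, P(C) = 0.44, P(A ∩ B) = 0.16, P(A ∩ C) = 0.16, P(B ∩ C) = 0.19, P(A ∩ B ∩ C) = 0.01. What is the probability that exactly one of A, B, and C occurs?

P(exactly one) = 0.41 + 0.54 + 0.44 − 2·0.16 − 2·0.16 − 2·0.19 + 3·0.01 = 0.40

0.40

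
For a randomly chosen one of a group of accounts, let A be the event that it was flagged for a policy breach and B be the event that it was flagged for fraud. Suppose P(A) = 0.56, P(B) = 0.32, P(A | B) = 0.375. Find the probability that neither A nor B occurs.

0.24

P(A ∩ B) = P(B)·P(A|B) = 0.32 × 0.375 = 0.12
P(A ∪ B) = 0.56 + 0.32 − 0.12 = 0.76
P(none) = 1 − 0.76 = 0.24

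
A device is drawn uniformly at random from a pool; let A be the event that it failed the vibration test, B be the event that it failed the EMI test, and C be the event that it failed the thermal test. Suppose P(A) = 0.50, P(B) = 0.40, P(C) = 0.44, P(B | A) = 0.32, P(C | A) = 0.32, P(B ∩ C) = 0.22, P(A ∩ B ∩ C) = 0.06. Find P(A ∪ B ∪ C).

P(A ∩ B) = P(A)·P(B|A) = 0.50 × 0.32 = 0.16
P(A ∩ C) = P(A)·P(C|A) = 0.50 × 0.32 = 0.16
P(A ∪ B ∪ C) = 0.50 + 0.40 + 0.44 − 0.16 − 0.16 − 0.22 + 0.06 = 0.86

0.86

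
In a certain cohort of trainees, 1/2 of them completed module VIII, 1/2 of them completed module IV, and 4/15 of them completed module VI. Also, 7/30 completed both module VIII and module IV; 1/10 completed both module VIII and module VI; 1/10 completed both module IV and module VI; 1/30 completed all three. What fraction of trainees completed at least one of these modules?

P(union) = 1/2 + 1/2 + 4/15 − 7/30 − 1/10 − 1/10 + 1/30 = 13/15

13/15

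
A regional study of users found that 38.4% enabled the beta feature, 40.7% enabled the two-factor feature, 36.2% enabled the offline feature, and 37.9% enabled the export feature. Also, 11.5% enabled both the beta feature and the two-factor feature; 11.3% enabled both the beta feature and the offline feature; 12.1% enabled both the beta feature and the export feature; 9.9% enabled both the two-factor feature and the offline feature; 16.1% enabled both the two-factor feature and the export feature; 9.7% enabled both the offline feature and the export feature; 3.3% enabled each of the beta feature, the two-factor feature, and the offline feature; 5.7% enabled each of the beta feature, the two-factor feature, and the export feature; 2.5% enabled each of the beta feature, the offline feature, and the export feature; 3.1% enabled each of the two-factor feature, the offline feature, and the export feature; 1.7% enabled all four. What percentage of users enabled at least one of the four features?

Inclusion–exclusion gives
P(union) = 38.4 + 40.7 + 36.2 + 37.9 − 11.5 − 11.3 − 12.1 − 9.9 − 16.1 − 9.7 + 3.3 + 5.7 + 2.5 + 3.1 − 1.7 = 95.5%

95.5%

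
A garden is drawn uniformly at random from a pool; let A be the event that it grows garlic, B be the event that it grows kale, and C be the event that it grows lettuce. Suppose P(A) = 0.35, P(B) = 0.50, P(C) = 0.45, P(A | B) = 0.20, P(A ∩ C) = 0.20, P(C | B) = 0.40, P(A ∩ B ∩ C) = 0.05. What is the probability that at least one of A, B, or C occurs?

0.85

P(A ∩ B) = P(B)·P(A|B) = 0.50 × 0.20 = 0.10
P(B ∩ C) = P(B)·P(C|B) = 0.50 × 0.40 = 0.20
By inclusion–exclusion:
P(A ∪ B ∪ C) = 0.35 + 0.50 + 0.45 − 0.10 − 0.20 − 0.20 + 0.05 = 0.85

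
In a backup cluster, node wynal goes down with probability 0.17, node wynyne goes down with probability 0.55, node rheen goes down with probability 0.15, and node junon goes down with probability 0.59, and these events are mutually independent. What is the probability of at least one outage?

Since the events are independent, P(none) is the product of the individual non-occurrence probabilities.
P(none) = (1 − 0.17) × (1 − 0.55) × (1 − 0.15) × (1 − 0.59) = 0.83 × 0.45 × 0.85 × 0.41 = 0.13016475
P(at least one) = 1 − 0.13016475 = 0.86983525

0.86983525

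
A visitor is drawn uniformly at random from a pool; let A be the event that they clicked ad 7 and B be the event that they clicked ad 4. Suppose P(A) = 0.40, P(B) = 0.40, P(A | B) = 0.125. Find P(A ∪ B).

0.75

P(A ∩ B) = P(B)·P(A|B) = 0.40 × 0.125 = 0.05
Using inclusion–exclusion:
P(A ∪ B) = 0.40 + 0.40 − 0.05 = 0.75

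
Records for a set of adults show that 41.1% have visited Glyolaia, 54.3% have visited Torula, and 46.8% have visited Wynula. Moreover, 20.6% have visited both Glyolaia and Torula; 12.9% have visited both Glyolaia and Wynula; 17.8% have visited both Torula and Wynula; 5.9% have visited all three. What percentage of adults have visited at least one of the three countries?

Using inclusion–exclusion:
P(at least one) = 41.1 + 54.3 + 46.8 − 20.6 − 12.9 − 17.8 + 5.9 = 96.8%

96.8%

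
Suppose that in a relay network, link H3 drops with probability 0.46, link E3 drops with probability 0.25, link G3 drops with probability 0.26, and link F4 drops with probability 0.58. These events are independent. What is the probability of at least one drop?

0.874126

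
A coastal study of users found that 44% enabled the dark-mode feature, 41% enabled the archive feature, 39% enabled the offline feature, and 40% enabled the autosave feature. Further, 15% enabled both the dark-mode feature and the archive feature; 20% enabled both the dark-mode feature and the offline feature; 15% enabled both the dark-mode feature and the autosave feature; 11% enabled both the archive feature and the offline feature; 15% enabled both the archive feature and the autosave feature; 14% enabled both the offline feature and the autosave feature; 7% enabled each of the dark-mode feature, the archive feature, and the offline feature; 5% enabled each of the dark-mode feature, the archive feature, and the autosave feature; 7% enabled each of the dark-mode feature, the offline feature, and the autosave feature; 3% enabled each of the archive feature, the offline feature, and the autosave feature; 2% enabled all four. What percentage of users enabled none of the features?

Using inclusion–exclusion:
P(at least one) = 44 + 41 + 39 + 40 − 15 − 20 − 15 − 11 − 15 − 14 + 7 + 5 + 7 + 3 − 2 = 94%
P(none) = 100% − 94% = 6%

6%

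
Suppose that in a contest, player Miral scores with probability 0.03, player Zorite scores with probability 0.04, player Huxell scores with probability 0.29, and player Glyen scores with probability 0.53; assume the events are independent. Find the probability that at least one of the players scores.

P(none) = (1 − 0.03) × (1 − 0.04) × (1 − 0.29) × (1 − 0.53) = 0.97 × 0.96 × 0.71 × 0.47 = 0.31074144
P(at least one) = 1 − 0.31074144 = 0.68925856

0.68925856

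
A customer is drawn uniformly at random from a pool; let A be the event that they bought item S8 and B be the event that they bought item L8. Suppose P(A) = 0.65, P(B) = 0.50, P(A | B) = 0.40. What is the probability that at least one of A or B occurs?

0.95

P(A ∩ B) = P(B)·P(A|B) = 0.50 × 0.40 = 0.20
Apply inclusion-exclusion:
P(A ∪ B) = 0.65 + 0.50 − 0.20 = 0.95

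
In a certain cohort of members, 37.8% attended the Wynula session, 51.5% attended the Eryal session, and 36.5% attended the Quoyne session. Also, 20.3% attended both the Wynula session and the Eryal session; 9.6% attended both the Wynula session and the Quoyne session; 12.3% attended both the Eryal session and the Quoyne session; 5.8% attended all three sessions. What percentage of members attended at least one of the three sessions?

Using inclusion–exclusion:
P(union) = 37.8 + 51.5 + 36.5 − 20.3 − 9.6 − 12.3 + 5.8 = 89.4%

89.4%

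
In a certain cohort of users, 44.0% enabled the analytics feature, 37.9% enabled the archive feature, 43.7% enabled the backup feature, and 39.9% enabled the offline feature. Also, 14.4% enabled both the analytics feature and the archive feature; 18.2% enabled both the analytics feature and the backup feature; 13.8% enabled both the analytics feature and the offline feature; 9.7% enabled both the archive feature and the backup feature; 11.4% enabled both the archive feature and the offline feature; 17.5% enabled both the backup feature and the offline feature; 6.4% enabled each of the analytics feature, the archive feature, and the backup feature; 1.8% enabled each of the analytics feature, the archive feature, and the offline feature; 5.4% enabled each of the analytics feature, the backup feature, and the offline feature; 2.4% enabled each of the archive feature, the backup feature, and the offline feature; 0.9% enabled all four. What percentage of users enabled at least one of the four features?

95.6%

Apply inclusion-exclusion:
P(≥1) = 44.0 + 37.9 + 43.7 + 39.9 − 14.4 − 18.2 − 13.8 − 9.7 − 11.4 − 17.5 + 6.4 + 1.8 + 5.4 + 2.4 − 0.9 = 95.6%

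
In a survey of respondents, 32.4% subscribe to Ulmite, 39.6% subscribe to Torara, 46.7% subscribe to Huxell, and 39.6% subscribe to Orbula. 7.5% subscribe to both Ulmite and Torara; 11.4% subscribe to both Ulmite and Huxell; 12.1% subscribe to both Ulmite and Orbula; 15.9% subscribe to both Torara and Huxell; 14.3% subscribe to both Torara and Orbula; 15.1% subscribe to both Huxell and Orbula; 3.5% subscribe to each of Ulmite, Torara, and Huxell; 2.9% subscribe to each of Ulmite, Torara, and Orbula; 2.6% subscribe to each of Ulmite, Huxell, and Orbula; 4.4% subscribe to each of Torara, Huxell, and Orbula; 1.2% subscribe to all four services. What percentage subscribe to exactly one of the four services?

By inclusion–exclusion (exactly-one form):
P(exactly one) = 32.4 + 39.6 + 46.7 + 39.6 − 2·7.5 − 2·11.4 − 2·12.1 − 2·15.9 − 2·14.3 − 2·15.1 + 3·3.5 + 3·2.9 + 3·2.6 + 3·4.4 − 4·1.2 = 41.1%

41.1%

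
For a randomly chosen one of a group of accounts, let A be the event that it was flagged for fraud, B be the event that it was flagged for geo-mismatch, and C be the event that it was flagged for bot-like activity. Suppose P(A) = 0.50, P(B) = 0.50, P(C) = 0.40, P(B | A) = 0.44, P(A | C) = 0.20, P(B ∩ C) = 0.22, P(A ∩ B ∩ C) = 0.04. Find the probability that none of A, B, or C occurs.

P(A ∩ B) = P(A)·P(B|A) = 0.50 × 0.44 = 0.22
P(A ∩ C) = P(C)·P(A|C) = 0.40 × 0.20 = 0.08
P(A ∪ B ∪ C) = 0.50 + 0.50 + 0.40 − 0.22 − 0.08 − 0.22 + 0.04 = 0.92
P(none) = 1 − 0.92 = 0.08

0.08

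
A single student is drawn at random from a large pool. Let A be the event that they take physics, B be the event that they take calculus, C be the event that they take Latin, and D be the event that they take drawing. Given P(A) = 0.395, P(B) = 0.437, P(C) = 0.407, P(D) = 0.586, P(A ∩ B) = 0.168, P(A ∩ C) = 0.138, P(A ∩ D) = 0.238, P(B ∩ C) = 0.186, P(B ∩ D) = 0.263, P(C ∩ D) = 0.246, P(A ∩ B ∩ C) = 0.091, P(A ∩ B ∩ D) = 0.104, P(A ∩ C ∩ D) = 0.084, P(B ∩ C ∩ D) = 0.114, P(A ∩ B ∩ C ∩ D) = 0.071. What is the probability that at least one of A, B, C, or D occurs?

Inclusion–exclusion gives
P(A ∪ B ∪ C ∪ D) = 0.395 + 0.437 + 0.407 + 0.586 − 0.168 − 0.138 − 0.238 − 0.186 − 0.263 − 0.246 + 0.091 + 0.104 + 0.084 + 0.114 − 0.071 = 0.908

0.908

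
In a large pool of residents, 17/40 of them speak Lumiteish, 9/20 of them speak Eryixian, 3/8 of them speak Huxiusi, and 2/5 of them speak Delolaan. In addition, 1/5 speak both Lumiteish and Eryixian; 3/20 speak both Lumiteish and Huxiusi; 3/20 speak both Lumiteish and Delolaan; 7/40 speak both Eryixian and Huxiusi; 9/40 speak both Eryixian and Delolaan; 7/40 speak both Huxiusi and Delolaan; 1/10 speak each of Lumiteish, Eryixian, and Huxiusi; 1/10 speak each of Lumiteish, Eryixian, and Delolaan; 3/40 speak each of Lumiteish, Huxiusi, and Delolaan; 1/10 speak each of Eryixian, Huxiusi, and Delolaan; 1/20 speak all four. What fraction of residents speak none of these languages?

1/10

P(≥1) = 17/40 + 9/20 + 3/8 + 2/5 − 1/5 − 3/20 − 3/20 − 7/40 − 9/40 − 7/40 + 1/10 + 1/10 + 3/40 + 1/10 − 1/20 = 9/10
P(none) = 1 − 9/10 = 1/10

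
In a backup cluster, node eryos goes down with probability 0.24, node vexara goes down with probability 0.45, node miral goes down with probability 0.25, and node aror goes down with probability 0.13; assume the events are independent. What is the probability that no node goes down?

P(none) = (1 − 0.24) × (1 − 0.45) × (1 − 0.25) × (1 − 0.13) = 0.76 × 0.55 × 0.75 × 0.87 = 0.272745

0.272745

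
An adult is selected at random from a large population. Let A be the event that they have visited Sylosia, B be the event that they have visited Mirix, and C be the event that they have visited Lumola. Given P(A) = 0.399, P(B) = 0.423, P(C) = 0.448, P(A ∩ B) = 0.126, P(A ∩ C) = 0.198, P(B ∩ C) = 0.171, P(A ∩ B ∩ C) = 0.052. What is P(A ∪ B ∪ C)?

Inclusion–exclusion gives
P(A ∪ B ∪ C) = 0.399 + 0.423 + 0.448 − 0.126 − 0.198 − 0.171 + 0.052 = 0.827

0.827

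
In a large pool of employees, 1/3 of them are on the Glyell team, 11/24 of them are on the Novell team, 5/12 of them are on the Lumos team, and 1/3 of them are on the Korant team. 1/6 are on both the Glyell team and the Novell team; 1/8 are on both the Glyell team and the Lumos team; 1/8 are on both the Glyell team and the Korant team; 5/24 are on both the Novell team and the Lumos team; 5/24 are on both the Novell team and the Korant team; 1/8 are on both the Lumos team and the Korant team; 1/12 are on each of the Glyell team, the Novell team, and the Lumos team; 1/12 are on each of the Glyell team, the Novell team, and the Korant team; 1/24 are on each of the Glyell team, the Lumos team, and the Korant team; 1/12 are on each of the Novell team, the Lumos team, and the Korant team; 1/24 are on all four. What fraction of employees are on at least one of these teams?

5/6

By inclusion-exclusion,
P(≥1) = 1/3 + 11/24 + 5/12 + 1/3 − 1/6 − 1/8 − 1/8 − 5/24 − 5/24 − 1/8 + 1/12 + 1/12 + 1/24 + 1/12 − 1/24 = 5/6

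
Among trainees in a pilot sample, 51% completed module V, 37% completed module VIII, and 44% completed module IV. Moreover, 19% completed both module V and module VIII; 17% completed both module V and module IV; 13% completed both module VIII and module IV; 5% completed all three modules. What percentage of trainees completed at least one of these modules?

88%

Inclusion–exclusion gives
P(union) = 51 + 37 + 44 − 19 − 17 − 13 + 5 = 88%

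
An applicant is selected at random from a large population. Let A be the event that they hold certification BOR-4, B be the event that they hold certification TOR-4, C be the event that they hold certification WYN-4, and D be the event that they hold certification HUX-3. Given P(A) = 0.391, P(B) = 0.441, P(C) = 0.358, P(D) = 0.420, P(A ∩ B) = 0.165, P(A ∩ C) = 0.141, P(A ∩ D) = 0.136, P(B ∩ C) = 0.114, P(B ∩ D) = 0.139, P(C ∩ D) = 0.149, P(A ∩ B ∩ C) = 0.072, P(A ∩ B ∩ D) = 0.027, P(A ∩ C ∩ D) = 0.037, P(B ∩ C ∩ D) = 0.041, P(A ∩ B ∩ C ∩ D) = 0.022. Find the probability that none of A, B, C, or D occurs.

0.079

Apply inclusion-exclusion:
P(A ∪ B ∪ C ∪ D) = 0.391 + 0.441 + 0.358 + 0.420 − 0.165 − 0.141 − 0.136 − 0.114 − 0.139 − 0.149 + 0.072 + 0.027 + 0.037 + 0.041 − 0.022 = 0.921
P(none) = 1 − 0.921 = 0.079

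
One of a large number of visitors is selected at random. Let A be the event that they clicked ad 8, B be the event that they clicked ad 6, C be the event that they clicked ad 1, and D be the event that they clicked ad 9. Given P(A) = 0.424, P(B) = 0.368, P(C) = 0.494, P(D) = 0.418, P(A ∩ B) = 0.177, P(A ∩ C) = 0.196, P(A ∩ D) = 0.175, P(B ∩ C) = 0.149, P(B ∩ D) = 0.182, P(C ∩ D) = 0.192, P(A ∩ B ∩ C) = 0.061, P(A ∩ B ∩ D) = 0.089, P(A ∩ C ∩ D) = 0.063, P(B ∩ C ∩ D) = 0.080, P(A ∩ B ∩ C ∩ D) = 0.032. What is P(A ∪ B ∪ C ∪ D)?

By inclusion-exclusion,
P(A ∪ B ∪ C ∪ D) = 0.424 + 0.368 + 0.494 + 0.418 − 0.177 − 0.196 − 0.175 − 0.149 − 0.182 − 0.192 + 0.061 + 0.089 + 0.063 + 0.080 − 0.032 = 0.894

0.894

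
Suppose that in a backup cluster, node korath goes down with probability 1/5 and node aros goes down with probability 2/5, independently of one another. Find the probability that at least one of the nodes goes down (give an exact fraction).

13/25

P(none) = (1 − 1/5) × (1 − 2/5) = 4/5 × 3/5 = 12/25
P(at least one) = 1 − 12/25 = 13/25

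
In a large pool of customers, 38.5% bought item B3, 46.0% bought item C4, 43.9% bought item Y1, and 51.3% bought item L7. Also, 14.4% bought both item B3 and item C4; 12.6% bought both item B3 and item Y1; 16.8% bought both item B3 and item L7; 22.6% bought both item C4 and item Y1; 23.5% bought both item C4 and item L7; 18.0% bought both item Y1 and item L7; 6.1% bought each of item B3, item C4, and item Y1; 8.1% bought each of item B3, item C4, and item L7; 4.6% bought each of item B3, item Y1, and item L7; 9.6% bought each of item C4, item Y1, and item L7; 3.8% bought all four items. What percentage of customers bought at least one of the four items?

P(union) = 38.5 + 46.0 + 43.9 + 51.3 − 14.4 − 12.6 − 16.8 − 22.6 − 23.5 − 18.0 + 6.1 + 8.1 + 4.6 + 9.6 − 3.8 = 96.4%

96.4%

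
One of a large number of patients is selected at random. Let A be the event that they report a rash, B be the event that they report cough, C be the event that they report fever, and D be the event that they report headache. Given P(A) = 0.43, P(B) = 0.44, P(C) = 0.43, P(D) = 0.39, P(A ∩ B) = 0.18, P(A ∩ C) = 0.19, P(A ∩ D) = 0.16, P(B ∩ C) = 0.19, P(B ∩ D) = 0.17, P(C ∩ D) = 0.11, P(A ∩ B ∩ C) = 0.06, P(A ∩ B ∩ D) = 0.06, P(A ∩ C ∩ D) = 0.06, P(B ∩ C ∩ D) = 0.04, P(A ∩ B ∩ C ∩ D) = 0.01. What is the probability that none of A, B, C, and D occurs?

0.10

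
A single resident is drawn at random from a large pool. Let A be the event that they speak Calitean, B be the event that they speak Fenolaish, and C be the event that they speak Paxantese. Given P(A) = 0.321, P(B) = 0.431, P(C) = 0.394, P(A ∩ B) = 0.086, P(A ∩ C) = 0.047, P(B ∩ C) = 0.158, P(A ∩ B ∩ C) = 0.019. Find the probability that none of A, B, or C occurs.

0.126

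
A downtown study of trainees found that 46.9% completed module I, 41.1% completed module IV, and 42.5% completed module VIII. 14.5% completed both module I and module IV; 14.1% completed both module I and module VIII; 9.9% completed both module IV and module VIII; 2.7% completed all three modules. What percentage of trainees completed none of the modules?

5.3%

By inclusion-exclusion,
P(union) = 46.9 + 41.1 + 42.5 − 14.5 − 14.1 − 9.9 + 2.7 = 94.7%
P(none) = 100% − 94.7% = 5.3%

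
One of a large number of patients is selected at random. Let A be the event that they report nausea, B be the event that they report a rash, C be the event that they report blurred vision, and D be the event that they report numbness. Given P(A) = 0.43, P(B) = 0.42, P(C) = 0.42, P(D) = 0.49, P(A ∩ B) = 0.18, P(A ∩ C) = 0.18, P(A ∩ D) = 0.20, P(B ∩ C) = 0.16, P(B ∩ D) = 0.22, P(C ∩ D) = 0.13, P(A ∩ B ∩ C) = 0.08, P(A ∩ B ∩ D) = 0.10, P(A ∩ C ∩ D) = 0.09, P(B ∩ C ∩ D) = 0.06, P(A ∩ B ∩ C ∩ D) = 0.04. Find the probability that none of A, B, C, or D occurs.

0.02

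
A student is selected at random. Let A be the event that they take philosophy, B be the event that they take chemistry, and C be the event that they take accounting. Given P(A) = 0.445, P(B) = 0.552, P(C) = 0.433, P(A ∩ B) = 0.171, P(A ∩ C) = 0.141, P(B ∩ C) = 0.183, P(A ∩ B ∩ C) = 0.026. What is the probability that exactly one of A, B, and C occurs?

P(exactly one) = 0.445 + 0.552 + 0.433 − 2·0.171 − 2·0.141 − 2·0.183 + 3·0.026 = 0.518

0.518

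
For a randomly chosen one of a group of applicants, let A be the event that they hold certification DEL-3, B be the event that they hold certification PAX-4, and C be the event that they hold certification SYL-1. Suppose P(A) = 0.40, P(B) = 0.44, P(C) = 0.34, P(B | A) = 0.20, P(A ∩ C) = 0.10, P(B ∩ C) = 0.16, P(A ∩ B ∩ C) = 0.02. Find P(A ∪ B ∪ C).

P(A ∩ B) = P(A)·P(B|A) = 0.40 × 0.20 = 0.08
Apply inclusion-exclusion:
P(A ∪ B ∪ C) = 0.40 + 0.44 + 0.34 − 0.08 − 0.10 − 0.16 + 0.02 = 0.86

0.86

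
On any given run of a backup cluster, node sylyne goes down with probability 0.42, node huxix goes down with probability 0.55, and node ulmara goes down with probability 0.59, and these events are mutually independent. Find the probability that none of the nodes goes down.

0.10701

P(none) = (1 − 0.42) × (1 − 0.55) × (1 − 0.59) = 0.58 × 0.45 × 0.41 = 0.10701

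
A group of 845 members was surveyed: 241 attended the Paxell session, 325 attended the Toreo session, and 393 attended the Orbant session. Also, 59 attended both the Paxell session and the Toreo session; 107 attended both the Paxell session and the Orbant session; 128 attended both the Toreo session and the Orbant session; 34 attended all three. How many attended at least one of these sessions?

N(≥1) = 241 + 325 + 393 − 59 − 107 − 128 + 34 = 699

699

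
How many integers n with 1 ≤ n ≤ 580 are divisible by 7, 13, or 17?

148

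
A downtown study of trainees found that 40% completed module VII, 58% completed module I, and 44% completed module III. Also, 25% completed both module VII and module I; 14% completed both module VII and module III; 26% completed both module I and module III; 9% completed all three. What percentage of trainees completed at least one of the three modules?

P(≥1) = 40 + 58 + 44 − 25 − 14 − 26 + 9 = 86%

86%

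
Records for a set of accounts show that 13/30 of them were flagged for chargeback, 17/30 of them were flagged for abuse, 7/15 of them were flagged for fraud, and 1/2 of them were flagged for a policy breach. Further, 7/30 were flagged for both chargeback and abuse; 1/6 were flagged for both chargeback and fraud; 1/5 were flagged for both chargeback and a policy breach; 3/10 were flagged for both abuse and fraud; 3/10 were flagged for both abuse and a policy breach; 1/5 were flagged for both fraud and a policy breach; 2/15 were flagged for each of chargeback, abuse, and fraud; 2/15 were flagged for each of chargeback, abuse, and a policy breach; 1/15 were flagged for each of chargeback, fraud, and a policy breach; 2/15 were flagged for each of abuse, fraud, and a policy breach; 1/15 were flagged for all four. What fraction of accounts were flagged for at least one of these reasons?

P(≥1) = 13/30 + 17/30 + 7/15 + 1/2 − 7/30 − 1/6 − 1/5 − 3/10 − 3/10 − 1/5 + 2/15 + 2/15 + 1/15 + 2/15 − 1/15 = 29/30

29/30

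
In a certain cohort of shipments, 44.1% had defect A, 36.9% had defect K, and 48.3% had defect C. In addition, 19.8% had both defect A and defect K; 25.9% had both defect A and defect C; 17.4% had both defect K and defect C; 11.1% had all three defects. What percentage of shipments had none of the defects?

22.7%

Using inclusion–exclusion:
P(union) = 44.1 + 36.9 + 48.3 − 19.8 − 25.9 − 17.4 + 11.1 = 77.3%
P(none) = 100% − 77.3% = 22.7%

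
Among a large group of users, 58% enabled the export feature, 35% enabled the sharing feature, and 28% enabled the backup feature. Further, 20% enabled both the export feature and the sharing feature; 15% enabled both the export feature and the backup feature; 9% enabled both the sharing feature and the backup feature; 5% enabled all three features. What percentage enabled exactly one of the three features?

P(exactly one) = 58 + 35 + 28 − 2·20 − 2·15 − 2·9 + 3·5 = 48%

48%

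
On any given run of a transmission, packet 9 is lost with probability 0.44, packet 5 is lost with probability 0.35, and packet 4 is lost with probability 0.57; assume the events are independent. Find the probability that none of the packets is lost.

0.15652

P(none) = (1 − 0.44) × (1 − 0.35) × (1 − 0.57) = 0.56 × 0.65 × 0.43 = 0.15652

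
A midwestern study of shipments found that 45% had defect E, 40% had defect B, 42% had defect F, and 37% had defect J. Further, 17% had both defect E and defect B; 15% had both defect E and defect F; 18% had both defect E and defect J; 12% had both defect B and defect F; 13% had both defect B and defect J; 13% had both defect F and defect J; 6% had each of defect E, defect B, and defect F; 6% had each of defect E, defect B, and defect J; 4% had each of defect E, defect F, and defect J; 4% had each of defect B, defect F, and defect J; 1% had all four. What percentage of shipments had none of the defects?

5%

P(union) = 45 + 40 + 42 + 37 − 17 − 15 − 18 − 12 − 13 − 13 + 6 + 6 + 4 + 4 − 1 = 95%
P(none) = 100% − 95% = 5%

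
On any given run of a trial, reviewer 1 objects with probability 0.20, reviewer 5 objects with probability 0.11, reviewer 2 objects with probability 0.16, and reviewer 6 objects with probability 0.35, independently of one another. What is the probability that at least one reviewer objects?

Since the events are independent, P(none) is the product of the individual non-occurrence probabilities.
P(none) = (1 − 0.20) × (1 − 0.11) × (1 − 0.16) × (1 − 0.35) = 0.80 × 0.89 × 0.84 × 0.65 = 0.388752
P(at least one) = 1 − 0.388752 = 0.611248

0.611248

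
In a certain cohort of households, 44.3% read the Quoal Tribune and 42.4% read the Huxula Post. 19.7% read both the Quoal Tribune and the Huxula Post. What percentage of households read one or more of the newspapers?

67.0%

Using inclusion–exclusion:
P(at least one) = 44.3 + 42.4 − 19.7 = 67.0%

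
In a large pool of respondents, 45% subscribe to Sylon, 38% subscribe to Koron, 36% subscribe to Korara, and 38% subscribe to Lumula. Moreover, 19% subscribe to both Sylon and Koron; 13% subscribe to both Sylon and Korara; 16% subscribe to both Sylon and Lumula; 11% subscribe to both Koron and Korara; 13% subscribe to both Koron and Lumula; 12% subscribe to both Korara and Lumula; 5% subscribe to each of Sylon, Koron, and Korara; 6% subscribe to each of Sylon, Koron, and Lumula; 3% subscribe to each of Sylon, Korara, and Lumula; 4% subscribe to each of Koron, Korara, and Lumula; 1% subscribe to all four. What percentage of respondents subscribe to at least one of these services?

90%

P(at least one) = 45 + 38 + 36 + 38 − 19 − 13 − 16 − 11 − 13 − 12 + 5 + 6 + 3 + 4 − 1 = 90%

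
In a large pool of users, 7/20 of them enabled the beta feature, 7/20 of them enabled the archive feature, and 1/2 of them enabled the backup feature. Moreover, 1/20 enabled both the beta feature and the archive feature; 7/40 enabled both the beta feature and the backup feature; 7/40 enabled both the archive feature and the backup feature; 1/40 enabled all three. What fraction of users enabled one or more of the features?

33/40

P(union) = 7/20 + 7/20 + 1/2 − 1/20 − 7/40 − 7/40 + 1/40 = 33/40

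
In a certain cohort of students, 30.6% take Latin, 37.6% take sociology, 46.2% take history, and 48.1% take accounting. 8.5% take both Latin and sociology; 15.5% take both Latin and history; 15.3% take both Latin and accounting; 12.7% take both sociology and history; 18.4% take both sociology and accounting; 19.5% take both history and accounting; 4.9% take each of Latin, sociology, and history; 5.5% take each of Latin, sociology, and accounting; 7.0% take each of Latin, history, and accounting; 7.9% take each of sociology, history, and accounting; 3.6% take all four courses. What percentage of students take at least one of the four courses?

P(union) = 30.6 + 37.6 + 46.2 + 48.1 − 8.5 − 15.5 − 15.3 − 12.7 − 18.4 − 19.5 + 4.9 + 5.5 + 7.0 + 7.9 − 3.6 = 94.3%

94.3%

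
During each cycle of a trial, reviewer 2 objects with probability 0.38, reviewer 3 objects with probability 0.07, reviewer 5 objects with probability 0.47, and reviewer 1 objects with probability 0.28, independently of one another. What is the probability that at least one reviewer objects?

0.77996944

Since the events are independent, P(none) is the product of the individual non-occurrence probabilities.
P(none) = (1 − 0.38) × (1 − 0.07) × (1 − 0.47) × (1 − 0.28) = 0.62 × 0.93 × 0.53 × 0.72 = 0.22003056
P(at least one) = 1 − 0.22003056 = 0.77996944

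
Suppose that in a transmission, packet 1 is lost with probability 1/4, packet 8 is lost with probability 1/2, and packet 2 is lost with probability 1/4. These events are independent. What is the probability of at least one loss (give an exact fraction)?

Since the events are independent, P(none) is the product of the individual non-occurrence probabilities.
P(none) = (1 − 1/4) × (1 − 1/2) × (1 − 1/4) = 3/4 × 1/2 × 3/4 = 9/32
P(at least one) = 1 − 9/32 = 23/32

23/32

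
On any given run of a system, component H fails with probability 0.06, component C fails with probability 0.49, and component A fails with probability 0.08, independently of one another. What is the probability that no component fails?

P(none) = (1 − 0.06) × (1 − 0.49) × (1 − 0.08) = 0.94 × 0.51 × 0.92 = 0.441048

0.441048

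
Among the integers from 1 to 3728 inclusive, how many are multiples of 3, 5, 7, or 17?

2123

Using inclusion–exclusion:
floor(3728/3) + floor(3728/5) + floor(3728/7) + floor(3728/17) − floor(3728/15) − floor(3728/21) − floor(3728/51) − floor(3728/35) − floor(3728/85) − floor(3728/119) + floor(3728/105) + floor(3728/255) + floor(3728/357) + floor(3728/595) − floor(3728/1785) = 1242 + 745 + 532 + 219 − 248 − 177 − 73 − 106 − 43 − 31 + 35 + 14 + 10 + 6 − 2 = 2123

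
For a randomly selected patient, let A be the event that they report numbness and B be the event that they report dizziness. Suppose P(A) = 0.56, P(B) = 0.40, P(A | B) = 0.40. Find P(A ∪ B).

0.80

P(A ∩ B) = P(B)·P(A|B) = 0.40 × 0.40 = 0.16
P(A ∪ B) = 0.56 + 0.40 − 0.16 = 0.80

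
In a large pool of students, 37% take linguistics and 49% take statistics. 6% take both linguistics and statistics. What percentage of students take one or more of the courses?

By inclusion–exclusion:
P(union) = 37 + 49 − 6 = 80%

80%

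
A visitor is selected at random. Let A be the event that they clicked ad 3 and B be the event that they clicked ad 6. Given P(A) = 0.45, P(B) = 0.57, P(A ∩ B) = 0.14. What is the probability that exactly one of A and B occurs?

0.74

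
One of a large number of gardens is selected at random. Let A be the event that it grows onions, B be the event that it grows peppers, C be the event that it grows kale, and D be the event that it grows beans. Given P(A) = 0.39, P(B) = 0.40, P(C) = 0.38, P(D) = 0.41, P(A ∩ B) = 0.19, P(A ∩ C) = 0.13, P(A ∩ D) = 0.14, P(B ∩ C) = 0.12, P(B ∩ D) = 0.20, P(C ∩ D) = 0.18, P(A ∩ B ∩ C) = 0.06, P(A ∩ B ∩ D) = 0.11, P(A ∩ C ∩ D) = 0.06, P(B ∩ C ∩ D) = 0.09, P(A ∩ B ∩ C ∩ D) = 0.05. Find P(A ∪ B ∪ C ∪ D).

0.89

P(A ∪ B ∪ C ∪ D) = 0.39 + 0.40 + 0.38 + 0.41 − 0.19 − 0.13 − 0.14 − 0.12 − 0.20 − 0.18 + 0.06 + 0.11 + 0.06 + 0.09 − 0.05 = 0.89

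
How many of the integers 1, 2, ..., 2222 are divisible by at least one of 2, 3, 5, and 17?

floor(2222/2) + floor(2222/3) + floor(2222/5) + floor(2222/17) − floor(2222/6) − floor(2222/10) − floor(2222/34) − floor(2222/15) − floor(2222/51) − floor(2222/85) + floor(2222/30) + floor(2222/102) + floor(2222/170) + floor(2222/255) − floor(2222/510) = 1111 + 740 + 444 + 130 − 370 − 222 − 65 − 148 − 43 − 26 + 74 + 21 + 13 + 8 − 4 = 1663

1663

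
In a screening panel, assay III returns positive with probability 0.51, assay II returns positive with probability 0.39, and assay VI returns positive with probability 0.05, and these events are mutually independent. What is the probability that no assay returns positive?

0.283955

P(none) = (1 − 0.51) × (1 − 0.39) × (1 − 0.05) = 0.49 × 0.61 × 0.95 = 0.283955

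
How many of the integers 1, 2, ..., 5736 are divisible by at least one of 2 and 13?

3089

floor(5736/2) + floor(5736/13) − floor(5736/26) = 2868 + 441 − 220 = 3089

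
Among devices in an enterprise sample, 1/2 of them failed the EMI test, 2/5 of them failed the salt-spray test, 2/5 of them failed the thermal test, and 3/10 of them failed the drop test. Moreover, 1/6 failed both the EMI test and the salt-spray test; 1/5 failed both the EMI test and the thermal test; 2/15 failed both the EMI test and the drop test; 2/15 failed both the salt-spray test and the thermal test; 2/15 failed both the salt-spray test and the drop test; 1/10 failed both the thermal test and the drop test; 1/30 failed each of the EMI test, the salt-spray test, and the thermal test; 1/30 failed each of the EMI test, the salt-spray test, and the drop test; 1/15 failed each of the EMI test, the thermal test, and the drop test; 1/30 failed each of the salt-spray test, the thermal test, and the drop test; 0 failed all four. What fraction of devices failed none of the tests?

Inclusion–exclusion gives
P(union) = 1/2 + 2/5 + 2/5 + 3/10 − 1/6 − 1/5 − 2/15 − 2/15 − 2/15 − 1/10 + 1/30 + 1/30 + 1/15 + 1/30 − 0 = 9/10
P(none) = 1 − 9/10 = 1/10

1/10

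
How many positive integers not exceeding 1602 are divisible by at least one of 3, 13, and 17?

674

534 + 123 + 94 − 41 − 31 − 7 + 2 = 674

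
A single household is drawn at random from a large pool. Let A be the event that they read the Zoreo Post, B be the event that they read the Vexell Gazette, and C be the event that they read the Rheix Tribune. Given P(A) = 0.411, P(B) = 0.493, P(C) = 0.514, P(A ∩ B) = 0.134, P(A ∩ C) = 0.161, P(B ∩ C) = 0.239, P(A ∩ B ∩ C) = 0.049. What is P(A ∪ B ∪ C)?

0.933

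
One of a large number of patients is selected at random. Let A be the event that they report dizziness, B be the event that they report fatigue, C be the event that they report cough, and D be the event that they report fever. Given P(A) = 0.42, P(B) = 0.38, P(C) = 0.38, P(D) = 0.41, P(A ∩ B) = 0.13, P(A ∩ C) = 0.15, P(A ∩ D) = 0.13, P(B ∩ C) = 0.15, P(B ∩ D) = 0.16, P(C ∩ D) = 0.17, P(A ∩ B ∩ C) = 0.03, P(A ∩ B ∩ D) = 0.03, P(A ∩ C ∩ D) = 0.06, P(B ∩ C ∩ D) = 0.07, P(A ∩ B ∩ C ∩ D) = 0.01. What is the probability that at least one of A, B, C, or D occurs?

Using inclusion–exclusion:
P(A ∪ B ∪ C ∪ D) = 0.42 + 0.38 + 0.38 + 0.41 − 0.13 − 0.15 − 0.13 − 0.15 − 0.16 − 0.17 + 0.03 + 0.03 + 0.06 + 0.07 − 0.01 = 0.88

0.88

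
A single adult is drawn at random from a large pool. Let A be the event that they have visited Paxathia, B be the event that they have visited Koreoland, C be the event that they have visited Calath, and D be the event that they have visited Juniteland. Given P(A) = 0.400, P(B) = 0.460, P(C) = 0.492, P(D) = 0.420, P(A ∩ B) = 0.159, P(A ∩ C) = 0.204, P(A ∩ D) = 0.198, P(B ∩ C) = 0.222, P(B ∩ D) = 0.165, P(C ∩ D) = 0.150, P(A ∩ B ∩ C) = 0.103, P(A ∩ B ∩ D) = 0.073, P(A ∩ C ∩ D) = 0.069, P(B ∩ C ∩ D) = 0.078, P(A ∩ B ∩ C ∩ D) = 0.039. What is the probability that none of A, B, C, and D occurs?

0.042

Apply inclusion-exclusion:
P(A ∪ B ∪ C ∪ D) = 0.400 + 0.460 + 0.492 + 0.420 − 0.159 − 0.204 − 0.198 − 0.222 − 0.165 − 0.150 + 0.103 + 0.073 + 0.069 + 0.078 − 0.039 = 0.958
P(none) = 1 − 0.958 = 0.042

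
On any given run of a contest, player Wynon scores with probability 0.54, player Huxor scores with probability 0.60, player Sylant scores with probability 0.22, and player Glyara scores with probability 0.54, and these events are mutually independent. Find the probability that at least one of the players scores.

P(none) = (1 − 0.54) × (1 − 0.60) × (1 − 0.22) × (1 − 0.54) = 0.46 × 0.40 × 0.78 × 0.46 = 0.0660192
P(at least one) = 1 − 0.0660192 = 0.9339808

0.9339808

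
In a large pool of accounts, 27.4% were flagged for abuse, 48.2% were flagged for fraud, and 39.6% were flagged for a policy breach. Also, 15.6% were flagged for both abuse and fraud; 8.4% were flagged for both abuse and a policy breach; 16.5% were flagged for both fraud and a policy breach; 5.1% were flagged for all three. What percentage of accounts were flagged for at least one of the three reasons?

Using inclusion–exclusion:
P(≥1) = 27.4 + 48.2 + 39.6 − 15.6 − 8.4 − 16.5 + 5.1 = 79.8%

79.8%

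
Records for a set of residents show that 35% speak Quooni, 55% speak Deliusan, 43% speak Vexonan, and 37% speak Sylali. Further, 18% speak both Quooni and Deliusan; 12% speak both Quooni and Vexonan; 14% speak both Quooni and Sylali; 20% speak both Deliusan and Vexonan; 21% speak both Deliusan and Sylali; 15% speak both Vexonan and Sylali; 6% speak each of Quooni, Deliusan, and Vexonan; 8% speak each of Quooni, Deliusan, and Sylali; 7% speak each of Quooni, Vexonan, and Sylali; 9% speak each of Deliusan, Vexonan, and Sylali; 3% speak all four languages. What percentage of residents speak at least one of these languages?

By inclusion-exclusion,
P(union) = 35 + 55 + 43 + 37 − 18 − 12 − 14 − 20 − 21 − 15 + 6 + 8 + 7 + 9 − 3 = 97%

97%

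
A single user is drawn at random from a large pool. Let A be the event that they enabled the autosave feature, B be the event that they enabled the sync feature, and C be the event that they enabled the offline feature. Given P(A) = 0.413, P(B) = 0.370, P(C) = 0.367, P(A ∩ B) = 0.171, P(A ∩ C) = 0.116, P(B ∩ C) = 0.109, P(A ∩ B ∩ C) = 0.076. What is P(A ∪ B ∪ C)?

Using inclusion–exclusion:
P(A ∪ B ∪ C) = 0.413 + 0.370 + 0.367 − 0.171 − 0.116 − 0.109 + 0.076 = 0.830

0.830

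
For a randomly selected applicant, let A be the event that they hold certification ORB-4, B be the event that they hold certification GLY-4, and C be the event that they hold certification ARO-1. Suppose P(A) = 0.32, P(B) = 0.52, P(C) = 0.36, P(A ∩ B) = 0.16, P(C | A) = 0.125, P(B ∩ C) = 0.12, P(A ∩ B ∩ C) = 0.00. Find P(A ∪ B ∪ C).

0.88

P(A ∩ C) = P(A)·P(C|A) = 0.32 × 0.125 = 0.04
Using inclusion–exclusion:
P(A ∪ B ∪ C) = 0.32 + 0.52 + 0.36 − 0.16 − 0.04 − 0.12 + 0.00 = 0.88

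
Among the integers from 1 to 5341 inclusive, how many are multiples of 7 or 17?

1033

⌊5341/7⌋ + ⌊5341/17⌋ − ⌊5341/119⌋ = 763 + 314 − 44 = 1033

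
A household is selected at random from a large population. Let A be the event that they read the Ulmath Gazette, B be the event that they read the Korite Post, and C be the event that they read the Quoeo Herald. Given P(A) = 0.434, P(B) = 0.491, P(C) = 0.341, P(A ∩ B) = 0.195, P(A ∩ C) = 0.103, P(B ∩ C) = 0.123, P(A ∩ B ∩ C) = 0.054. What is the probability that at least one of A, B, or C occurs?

0.899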